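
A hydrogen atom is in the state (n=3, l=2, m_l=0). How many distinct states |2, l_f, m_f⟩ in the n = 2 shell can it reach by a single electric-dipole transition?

E1 requires Δl = ±1, so l_f ∈ {1, 3}; with 0 ≤ l_f ≤ n_f−1 = 1, the allowed l_f values are {1}.
For l_f = 1: m_f ∈ {m_i−1, m_i, m_i+1} ∩ [−1, 1] = {-1, 0, 1} → 3 states.
Total: 3.

3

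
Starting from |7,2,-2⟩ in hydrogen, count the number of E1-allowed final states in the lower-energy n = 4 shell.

E1 requires Δl = ±1, so l_f ∈ {1, 3}; with 0 ≤ l_f ≤ n_f−1 = 3, the allowed l_f values are {1, 3}.
For l_f = 1: m_f ∈ {m_i−1, m_i, m_i+1} ∩ [−1, 1] = {-1} → 1 state.
For l_f = 3: m_f ∈ {m_i−1, m_i, m_i+1} ∩ [−3, 3] = {-3, -2, -1} → 3 states.
Total: 4.

4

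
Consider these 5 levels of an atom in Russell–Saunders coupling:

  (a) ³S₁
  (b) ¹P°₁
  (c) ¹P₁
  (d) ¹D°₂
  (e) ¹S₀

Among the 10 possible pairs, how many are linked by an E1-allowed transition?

(a)–(b): forbidden (ΔS).
(a)–(c): forbidden (parity, ΔS).
(a)–(d): forbidden (ΔS, ΔL).
(a)–(e): forbidden (parity, ΔS, ΔL).
(b)–(c): allowed.
(b)–(d): forbidden (parity).
(b)–(e): allowed.
(c)–(d): allowed.
(c)–(e): forbidden (parity).
(d)–(e): forbidden (ΔL, ΔJ).
Allowed pairs: 3 of 10.

3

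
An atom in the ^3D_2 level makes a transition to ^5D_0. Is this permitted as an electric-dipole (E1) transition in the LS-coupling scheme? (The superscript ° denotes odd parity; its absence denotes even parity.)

Initial level: S=1, L=2, J=2, parity even. Final level: S=2, L=2, J=0, parity even.
ΔJ = 0, ±1 (not J=0↔0): J: 2 → 0, ΔJ = -2 — fails.
Parity must change: even → even — fails.
ΔL = 0, ±1 (not L=0↔0): L: 2 → 2, ΔL = +0 — ok.
ΔS = 0: S: 1 → 2 — fails.
Rule(s) violated: parity, ΔS, ΔJ.

forbidden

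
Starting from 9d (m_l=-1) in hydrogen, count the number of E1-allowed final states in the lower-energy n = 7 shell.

E1 requires Δl = ±1, so l_f ∈ {1, 3}; with 0 ≤ l_f ≤ n_f−1 = 6, the allowed l_f values are {1, 3}.
For l_f = 1: m_f ∈ {m_i−1, m_i, m_i+1} ∩ [−1, 1] = {-1, 0} → 2 states.
For l_f = 3: m_f ∈ {m_i−1, m_i, m_i+1} ∩ [−3, 3] = {-2, -1, 0} → 3 states.
Total: 5.

5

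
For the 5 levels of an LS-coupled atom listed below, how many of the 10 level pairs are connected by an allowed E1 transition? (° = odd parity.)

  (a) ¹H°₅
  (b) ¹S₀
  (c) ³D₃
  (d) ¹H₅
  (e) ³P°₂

(a)–(b): forbidden (ΔL, ΔJ).
(a)–(c): forbidden (ΔS, ΔL, ΔJ).
(a)–(d): allowed.
(a)–(e): forbidden (parity, ΔS, ΔL, ΔJ).
(b)–(c): forbidden (parity, ΔS, ΔL, ΔJ).
(b)–(d): forbidden (parity, ΔL, ΔJ).
(b)–(e): forbidden (ΔS, ΔJ).
(c)–(d): forbidden (parity, ΔS, ΔL, ΔJ).
(c)–(e): allowed.
(d)–(e): forbidden (ΔS, ΔL, ΔJ).
Allowed pairs: 2 of 10.

2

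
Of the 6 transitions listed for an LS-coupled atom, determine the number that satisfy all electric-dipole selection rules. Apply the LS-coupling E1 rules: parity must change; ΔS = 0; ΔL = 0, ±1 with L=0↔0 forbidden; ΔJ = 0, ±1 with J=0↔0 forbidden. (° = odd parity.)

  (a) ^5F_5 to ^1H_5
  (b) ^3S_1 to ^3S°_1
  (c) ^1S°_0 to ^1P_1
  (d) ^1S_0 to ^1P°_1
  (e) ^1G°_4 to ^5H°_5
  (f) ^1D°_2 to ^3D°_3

(a) forbidden (parity, ΔS, ΔL fail)
(b) forbidden (ΔL fails)
(c) allowed
(d) allowed
(e) forbidden (parity, ΔS fail)
(f) forbidden (parity, ΔS fail)
Total allowed: 2 of 6.

2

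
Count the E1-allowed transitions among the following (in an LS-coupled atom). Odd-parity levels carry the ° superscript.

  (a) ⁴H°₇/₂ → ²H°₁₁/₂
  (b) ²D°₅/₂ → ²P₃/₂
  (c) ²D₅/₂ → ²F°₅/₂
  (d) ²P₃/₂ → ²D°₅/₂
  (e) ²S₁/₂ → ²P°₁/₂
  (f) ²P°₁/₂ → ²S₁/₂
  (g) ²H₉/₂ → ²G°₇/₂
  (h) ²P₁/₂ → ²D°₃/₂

7

(a) forbidden (parity, ΔS, ΔJ fail)
(b) allowed
(c) allowed
(d) allowed
(e) allowed
(f) allowed
(g) allowed
(h) allowed
Total allowed: 7 of 8.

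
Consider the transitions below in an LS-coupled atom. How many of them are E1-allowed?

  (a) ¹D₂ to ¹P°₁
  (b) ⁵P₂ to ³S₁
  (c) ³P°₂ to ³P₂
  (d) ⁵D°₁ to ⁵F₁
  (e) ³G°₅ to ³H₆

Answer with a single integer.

4

(a) allowed
(b) forbidden (parity, ΔS fail)
(c) allowed
(d) allowed
(e) allowed
Total allowed: 4 of 5.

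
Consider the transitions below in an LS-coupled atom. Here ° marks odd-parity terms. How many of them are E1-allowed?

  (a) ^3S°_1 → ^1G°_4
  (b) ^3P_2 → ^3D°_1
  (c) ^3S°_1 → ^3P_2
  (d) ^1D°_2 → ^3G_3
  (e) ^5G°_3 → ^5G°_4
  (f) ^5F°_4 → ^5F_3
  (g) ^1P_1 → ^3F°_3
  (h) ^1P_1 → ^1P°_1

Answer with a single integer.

(a) forbidden (parity, ΔS, ΔL, ΔJ fail)
(b) allowed
(c) allowed
(d) forbidden (ΔS, ΔL fail)
(e) forbidden (parity fails)
(f) allowed
(g) forbidden (ΔS, ΔL, ΔJ fail)
(h) allowed
Total allowed: 4 of 8.

4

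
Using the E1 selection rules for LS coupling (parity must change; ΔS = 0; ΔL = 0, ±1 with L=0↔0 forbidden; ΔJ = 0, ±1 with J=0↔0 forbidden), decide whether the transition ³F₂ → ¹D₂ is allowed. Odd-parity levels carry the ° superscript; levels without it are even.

forbidden

Initial level: S=1, L=3, J=2, parity even. Final level: S=0, L=2, J=2, parity even.
Parity must change: even → even — fails.
ΔS = 0: S: 1 → 0 — fails.
ΔL = 0, ±1 (not L=0↔0): L: 3 → 2, ΔL = -1 — passes.
ΔJ = 0, ±1 (not J=0↔0): J: 2 → 2, ΔJ = +0 — passes.
Rule(s) violated: parity, ΔS.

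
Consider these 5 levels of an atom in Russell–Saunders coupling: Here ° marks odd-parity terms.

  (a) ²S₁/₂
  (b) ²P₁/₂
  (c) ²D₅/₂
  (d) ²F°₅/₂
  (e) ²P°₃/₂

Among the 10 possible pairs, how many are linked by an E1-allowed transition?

4

(a)–(b): forbidden (parity).
(a)–(c): forbidden (parity, ΔL, ΔJ).
(a)–(d): forbidden (ΔL, ΔJ).
(a)–(e): allowed.
(b)–(c): forbidden (parity, ΔJ).
(b)–(d): forbidden (ΔL, ΔJ).
(b)–(e): allowed.
(c)–(d): allowed.
(c)–(e): allowed.
(d)–(e): forbidden (parity, ΔL).
Allowed pairs: 4 of 10.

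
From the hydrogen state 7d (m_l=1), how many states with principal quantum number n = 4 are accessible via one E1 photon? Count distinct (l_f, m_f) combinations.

E1 requires Δl = ±1, so l_f ∈ {1, 3}; with 0 ≤ l_f ≤ n_f−1 = 3, the allowed l_f values are {1, 3}.
For l_f = 1: m_f ∈ {m_i−1, m_i, m_i+1} ∩ [−1, 1] = {0, 1} → 2 states.
For l_f = 3: m_f ∈ {m_i−1, m_i, m_i+1} ∩ [−3, 3] = {0, 1, 2} → 3 states.
Total: 5.

5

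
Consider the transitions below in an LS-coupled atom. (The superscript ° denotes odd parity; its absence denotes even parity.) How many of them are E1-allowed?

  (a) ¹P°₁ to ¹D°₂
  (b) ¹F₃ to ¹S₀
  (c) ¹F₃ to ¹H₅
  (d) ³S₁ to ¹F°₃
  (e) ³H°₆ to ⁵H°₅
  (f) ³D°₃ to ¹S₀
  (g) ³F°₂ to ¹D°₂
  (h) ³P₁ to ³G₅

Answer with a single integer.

(a) forbidden (parity fails)
(b) forbidden (parity, ΔL, ΔJ fail)
(c) forbidden (parity, ΔL, ΔJ fail)
(d) forbidden (ΔS, ΔL, ΔJ fail)
(e) forbidden (parity, ΔS fail)
(f) forbidden (ΔS, ΔL, ΔJ fail)
(g) forbidden (parity, ΔS fail)
(h) forbidden (parity, ΔL, ΔJ fail)
Total allowed: 0 of 8.

0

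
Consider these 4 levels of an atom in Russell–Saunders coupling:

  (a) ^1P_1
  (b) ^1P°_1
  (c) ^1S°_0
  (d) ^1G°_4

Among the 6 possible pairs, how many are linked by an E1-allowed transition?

2

(a)–(b): allowed.
(a)–(c): allowed.
(a)–(d): forbidden (ΔL, ΔJ).
(b)–(c): forbidden (parity).
(b)–(d): forbidden (parity, ΔL, ΔJ).
(c)–(d): forbidden (parity, ΔL, ΔJ).
Allowed pairs: 2 of 6.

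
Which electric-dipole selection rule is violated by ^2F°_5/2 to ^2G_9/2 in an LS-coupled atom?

the ΔJ = 0, ±1 rule

Reading off the term symbols: S 1/2→1/2, L 3→4, J 5/2→9/2, parity odd→even.
Parity must change: odd → even — passes.
ΔS = 0: S: 1/2 → 1/2 — passes.
ΔL = 0, ±1 (not L=0↔0): L: 3 → 4, ΔL = +1 — passes.
ΔJ = 0, ±1 (not J=0↔0): J: 5/2 → 9/2, ΔJ = +2 — fails.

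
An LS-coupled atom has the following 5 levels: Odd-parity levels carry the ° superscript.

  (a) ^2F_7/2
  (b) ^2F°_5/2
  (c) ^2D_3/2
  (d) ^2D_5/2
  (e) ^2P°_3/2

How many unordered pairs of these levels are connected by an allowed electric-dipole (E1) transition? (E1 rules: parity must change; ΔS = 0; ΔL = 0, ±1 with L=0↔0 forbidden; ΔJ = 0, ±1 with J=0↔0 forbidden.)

(a)–(b): allowed.
(a)–(c): forbidden (parity, ΔJ).
(a)–(d): forbidden (parity).
(a)–(e): forbidden (ΔL, ΔJ).
(b)–(c): allowed.
(b)–(d): allowed.
(b)–(e): forbidden (parity, ΔL).
(c)–(d): forbidden (parity).
(c)–(e): allowed.
(d)–(e): allowed.
Allowed pairs: 5 of 10.

5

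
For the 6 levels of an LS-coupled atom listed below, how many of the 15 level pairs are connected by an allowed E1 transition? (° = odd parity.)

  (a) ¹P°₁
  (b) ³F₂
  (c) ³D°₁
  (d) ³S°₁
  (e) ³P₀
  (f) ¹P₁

4

(a)–(b): forbidden (ΔS, ΔL).
(a)–(c): forbidden (parity, ΔS).
(a)–(d): forbidden (parity, ΔS).
(a)–(e): forbidden (ΔS).
(a)–(f): allowed.
(b)–(c): allowed.
(b)–(d): forbidden (ΔL).
(b)–(e): forbidden (parity, ΔL, ΔJ).
(b)–(f): forbidden (parity, ΔS, ΔL).
(c)–(d): forbidden (parity, ΔL).
(c)–(e): allowed.
(c)–(f): forbidden (ΔS).
(d)–(e): allowed.
(d)–(f): forbidden (ΔS).
(e)–(f): forbidden (parity, ΔS).
Allowed pairs: 4 of 15.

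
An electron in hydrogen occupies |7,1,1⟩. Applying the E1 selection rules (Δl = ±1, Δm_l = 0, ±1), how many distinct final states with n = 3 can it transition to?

E1 requires Δl = ±1, so l_f ∈ {0, 2}; with 0 ≤ l_f ≤ n_f−1 = 2, the allowed l_f values are {0, 2}.
For l_f = 0: m_f ∈ {m_i−1, m_i, m_i+1} ∩ [−0, 0] = {0} → 1 state.
For l_f = 2: m_f ∈ {m_i−1, m_i, m_i+1} ∩ [−2, 2] = {0, 1, 2} → 3 states.
Total: 4.

4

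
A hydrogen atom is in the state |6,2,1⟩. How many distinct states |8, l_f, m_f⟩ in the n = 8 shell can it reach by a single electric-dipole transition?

5

E1 requires Δl = ±1, so l_f ∈ {1, 3}; with 0 ≤ l_f ≤ n_f−1 = 7, the allowed l_f values are {1, 3}.
For l_f = 1: m_f ∈ {m_i−1, m_i, m_i+1} ∩ [−1, 1] = {0, 1} → 2 states.
For l_f = 3: m_f ∈ {m_i−1, m_i, m_i+1} ∩ [−3, 3] = {0, 1, 2} → 3 states.
Total: 5.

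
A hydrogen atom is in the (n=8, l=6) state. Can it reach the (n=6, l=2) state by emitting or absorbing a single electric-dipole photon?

Δl = 2 − 6 = -4; the E1 rule Δl = ±1 is fails.
The transition is electric-dipole forbidden.

forbidden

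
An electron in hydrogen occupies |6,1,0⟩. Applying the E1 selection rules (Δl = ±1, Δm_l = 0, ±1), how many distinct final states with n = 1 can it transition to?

E1 requires Δl = ±1, so l_f ∈ {0, 2}; with 0 ≤ l_f ≤ n_f−1 = 0, the allowed l_f values are {0}.
For l_f = 0: m_f ∈ {m_i−1, m_i, m_i+1} ∩ [−0, 0] = {0} → 1 state.
Total: 1.

1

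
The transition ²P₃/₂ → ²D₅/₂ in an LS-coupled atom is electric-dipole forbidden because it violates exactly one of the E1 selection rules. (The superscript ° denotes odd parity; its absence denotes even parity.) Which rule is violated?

parity

Initial level: S=1/2, L=1, J=3/2, parity even. Final level: S=1/2, L=2, J=5/2, parity even.
Parity must change: even → even — violated.
ΔS = 0: S: 1/2 → 1/2 — satisfied.
ΔL = 0, ±1 (not L=0↔0): L: 1 → 2, ΔL = +1 — satisfied.
ΔJ = 0, ±1 (not J=0↔0): J: 3/2 → 5/2, ΔJ = +1 — satisfied.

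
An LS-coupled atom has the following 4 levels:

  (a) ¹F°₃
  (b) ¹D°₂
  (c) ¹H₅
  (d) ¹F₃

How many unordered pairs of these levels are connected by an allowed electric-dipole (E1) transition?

2

(a)–(b): forbidden (parity).
(a)–(c): forbidden (ΔL, ΔJ).
(a)–(d): allowed.
(b)–(c): forbidden (ΔL, ΔJ).
(b)–(d): allowed.
(c)–(d): forbidden (parity, ΔL, ΔJ).
Allowed pairs: 2 of 6.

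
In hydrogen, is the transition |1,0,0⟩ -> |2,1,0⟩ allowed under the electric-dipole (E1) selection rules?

allowed

l: 0 → 1 (Δl = +1). Δl = ±1 passes.
Δm_l = 0 − (0) = +0. E1 requires Δm_l = 0, ±1: passes.
All E1 selection rules are satisfied.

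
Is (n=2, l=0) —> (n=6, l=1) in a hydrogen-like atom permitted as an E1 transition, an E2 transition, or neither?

E1

Δl = 1 − 0 = +1; l_i + l_f = 1.
E1 (Δl = ±1): satisfied.
E2 (Δl = 0,±2, l_i+l_f ≥ 2): not satisfied.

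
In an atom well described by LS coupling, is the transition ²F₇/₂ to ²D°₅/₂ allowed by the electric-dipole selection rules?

Initial level: S=1/2, L=3, J=7/2, parity even. Final level: S=1/2, L=2, J=5/2, parity odd.
Parity must change: even → odd — ✓.
ΔS = 0: S: 1/2 → 1/2 — ✓.
ΔL = 0, ±1 (not L=0↔0): L: 3 → 2, ΔL = -1 — ✓.
ΔJ = 0, ±1 (not J=0↔0): J: 7/2 → 5/2, ΔJ = -1 — ✓.
All four E1 rules are satisfied.

allowed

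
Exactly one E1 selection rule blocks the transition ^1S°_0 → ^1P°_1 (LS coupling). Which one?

Parity must change: odd → odd — fails.
ΔS = 0: S: 0 → 0 — passes.
ΔL = 0, ±1 (not L=0↔0): L: 0 → 1, ΔL = +1 — passes.
ΔJ = 0, ±1 (not J=0↔0): J: 0 → 1, ΔJ = +1 — passes.

parity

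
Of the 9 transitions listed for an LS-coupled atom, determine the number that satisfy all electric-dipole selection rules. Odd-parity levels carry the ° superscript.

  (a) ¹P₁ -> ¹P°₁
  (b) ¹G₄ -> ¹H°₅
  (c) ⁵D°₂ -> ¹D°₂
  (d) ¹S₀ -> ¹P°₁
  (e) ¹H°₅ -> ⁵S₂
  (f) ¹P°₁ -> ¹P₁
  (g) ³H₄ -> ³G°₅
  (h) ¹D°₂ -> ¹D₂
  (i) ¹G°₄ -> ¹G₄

7

(a) allowed
(b) allowed
(c) forbidden (parity, ΔS fail)
(d) allowed
(e) forbidden (ΔS, ΔL, ΔJ fail)
(f) allowed
(g) allowed
(h) allowed
(i) allowed
Total allowed: 7 of 9.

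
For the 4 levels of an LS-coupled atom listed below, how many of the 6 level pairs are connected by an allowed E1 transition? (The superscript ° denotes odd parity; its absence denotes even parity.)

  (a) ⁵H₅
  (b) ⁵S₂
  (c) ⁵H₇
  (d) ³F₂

(a)–(b): forbidden (parity, ΔL, ΔJ).
(a)–(c): forbidden (parity, ΔJ).
(a)–(d): forbidden (parity, ΔS, ΔL, ΔJ).
(b)–(c): forbidden (parity, ΔL, ΔJ).
(b)–(d): forbidden (parity, ΔS, ΔL).
(c)–(d): forbidden (parity, ΔS, ΔL, ΔJ).
Allowed pairs: 0 of 6.

0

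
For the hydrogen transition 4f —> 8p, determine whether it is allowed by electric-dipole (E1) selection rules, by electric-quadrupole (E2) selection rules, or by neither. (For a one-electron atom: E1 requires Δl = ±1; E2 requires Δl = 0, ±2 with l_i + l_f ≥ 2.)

E2

Δl = 1 − 3 = -2; l_i + l_f = 4.
E1 (Δl = ±1): not satisfied.
E2 (Δl = 0,±2, l_i+l_f ≥ 2): satisfied.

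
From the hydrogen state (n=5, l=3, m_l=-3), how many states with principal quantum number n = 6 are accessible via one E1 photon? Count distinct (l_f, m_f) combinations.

E1 requires Δl = ±1, so l_f ∈ {2, 4}; with 0 ≤ l_f ≤ n_f−1 = 5, the allowed l_f values are {2, 4}.
For l_f = 2: m_f ∈ {m_i−1, m_i, m_i+1} ∩ [−2, 2] = {-2} → 1 state.
For l_f = 4: m_f ∈ {m_i−1, m_i, m_i+1} ∩ [−4, 4] = {-4, -3, -2} → 3 states.
Total: 4.

4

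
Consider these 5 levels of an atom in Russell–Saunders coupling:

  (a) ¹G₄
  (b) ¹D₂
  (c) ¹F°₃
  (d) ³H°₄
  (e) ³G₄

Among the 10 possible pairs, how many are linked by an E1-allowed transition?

(a)–(b): forbidden (parity, ΔL, ΔJ).
(a)–(c): allowed.
(a)–(d): forbidden (ΔS).
(a)–(e): forbidden (parity, ΔS).
(b)–(c): allowed.
(b)–(d): forbidden (ΔS, ΔL, ΔJ).
(b)–(e): forbidden (parity, ΔS, ΔL, ΔJ).
(c)–(d): forbidden (parity, ΔS, ΔL).
(c)–(e): forbidden (ΔS).
(d)–(e): allowed.
Allowed pairs: 3 of 10.

3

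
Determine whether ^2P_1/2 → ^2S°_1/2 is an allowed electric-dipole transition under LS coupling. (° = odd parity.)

allowed

Initial level: S=1/2, L=1, J=1/2, parity even. Final level: S=1/2, L=0, J=1/2, parity odd.
ΔS = 0: S: 1/2 → 1/2 — satisfied.
Parity must change: even → odd — satisfied.
ΔJ = 0, ±1 (not J=0↔0): J: 1/2 → 1/2, ΔJ = +0 — satisfied.
ΔL = 0, ±1 (not L=0↔0): L: 1 → 0, ΔL = -1 — satisfied.
All four E1 rules are satisfied.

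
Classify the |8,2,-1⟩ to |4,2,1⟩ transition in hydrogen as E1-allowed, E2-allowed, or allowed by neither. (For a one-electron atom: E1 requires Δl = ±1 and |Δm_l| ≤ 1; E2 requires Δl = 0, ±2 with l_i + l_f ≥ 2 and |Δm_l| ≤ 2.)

E2

Δl = 2 − 2 = +0; l_i + l_f = 4.
Δm_l = +2.
E1 (Δl = ±1, |Δm_l| ≤ 1): not satisfied.
E2 (Δl = 0,±2, l_i+l_f ≥ 2, |Δm_l| ≤ 2): satisfied.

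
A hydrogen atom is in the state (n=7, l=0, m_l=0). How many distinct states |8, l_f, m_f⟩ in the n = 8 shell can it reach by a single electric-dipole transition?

3

E1 requires Δl = ±1, so l_f ∈ {-1, 1}; with 0 ≤ l_f ≤ n_f−1 = 7, the allowed l_f values are {1}.
For l_f = 1: m_f ∈ {m_i−1, m_i, m_i+1} ∩ [−1, 1] = {-1, 0, 1} → 3 states.
Total: 3.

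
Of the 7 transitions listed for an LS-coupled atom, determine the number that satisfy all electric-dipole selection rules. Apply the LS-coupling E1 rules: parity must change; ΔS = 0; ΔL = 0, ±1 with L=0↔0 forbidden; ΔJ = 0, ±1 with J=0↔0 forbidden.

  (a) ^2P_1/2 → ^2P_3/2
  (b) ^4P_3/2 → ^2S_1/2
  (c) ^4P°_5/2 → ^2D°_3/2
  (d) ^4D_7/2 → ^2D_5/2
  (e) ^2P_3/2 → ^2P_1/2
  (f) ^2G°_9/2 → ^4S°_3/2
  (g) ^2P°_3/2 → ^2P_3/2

1

(a) forbidden (parity fails)
(b) forbidden (parity, ΔS fail)
(c) forbidden (parity, ΔS fail)
(d) forbidden (parity, ΔS fail)
(e) forbidden (parity fails)
(f) forbidden (parity, ΔS, ΔL, ΔJ fail)
(g) allowed
Total allowed: 1 of 7.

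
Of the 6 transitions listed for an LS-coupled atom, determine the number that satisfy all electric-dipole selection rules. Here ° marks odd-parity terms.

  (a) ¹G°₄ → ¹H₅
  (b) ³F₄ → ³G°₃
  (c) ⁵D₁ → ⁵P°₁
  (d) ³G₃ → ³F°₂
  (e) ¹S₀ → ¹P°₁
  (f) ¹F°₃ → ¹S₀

5

(a) allowed
(b) allowed
(c) allowed
(d) allowed
(e) allowed
(f) forbidden (ΔL, ΔJ fail)
Total allowed: 5 of 6.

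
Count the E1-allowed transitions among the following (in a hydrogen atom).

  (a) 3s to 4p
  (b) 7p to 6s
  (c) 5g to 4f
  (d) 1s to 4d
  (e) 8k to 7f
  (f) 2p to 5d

(a) allowed
(b) allowed
(c) allowed
(d) forbidden — Δl = +2 (E1 requires Δl = ±1)
(e) forbidden — Δl = -4 (E1 requires Δl = ±1)
(f) allowed
Total allowed: 4 of 6.

4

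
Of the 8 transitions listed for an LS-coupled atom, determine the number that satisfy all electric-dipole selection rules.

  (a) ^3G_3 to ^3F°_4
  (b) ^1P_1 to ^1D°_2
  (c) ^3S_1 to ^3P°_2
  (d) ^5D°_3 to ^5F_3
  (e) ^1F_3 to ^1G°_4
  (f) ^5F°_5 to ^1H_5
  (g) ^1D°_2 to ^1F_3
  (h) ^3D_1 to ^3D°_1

7

(a) allowed
(b) allowed
(c) allowed
(d) allowed
(e) allowed
(f) forbidden (ΔS, ΔL fail)
(g) allowed
(h) allowed
Total allowed: 7 of 8.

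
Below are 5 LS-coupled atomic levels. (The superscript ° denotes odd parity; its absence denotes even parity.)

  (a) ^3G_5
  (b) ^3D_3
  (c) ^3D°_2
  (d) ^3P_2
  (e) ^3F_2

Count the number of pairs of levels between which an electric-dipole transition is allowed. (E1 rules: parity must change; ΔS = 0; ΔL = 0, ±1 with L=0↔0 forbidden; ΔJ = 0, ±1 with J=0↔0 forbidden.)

3

(a)–(b): forbidden (parity, ΔL, ΔJ).
(a)–(c): forbidden (ΔL, ΔJ).
(a)–(d): forbidden (parity, ΔL, ΔJ).
(a)–(e): forbidden (parity, ΔJ).
(b)–(c): allowed.
(b)–(d): forbidden (parity).
(b)–(e): forbidden (parity).
(c)–(d): allowed.
(c)–(e): allowed.
(d)–(e): forbidden (parity, ΔL).
Allowed pairs: 3 of 10.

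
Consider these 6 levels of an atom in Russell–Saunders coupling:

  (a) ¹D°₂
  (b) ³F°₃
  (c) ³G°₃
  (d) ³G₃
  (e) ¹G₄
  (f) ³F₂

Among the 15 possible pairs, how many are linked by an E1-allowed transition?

4

(a)–(b): forbidden (parity, ΔS).
(a)–(c): forbidden (parity, ΔS, ΔL).
(a)–(d): forbidden (ΔS, ΔL).
(a)–(e): forbidden (ΔL, ΔJ).
(a)–(f): forbidden (ΔS).
(b)–(c): forbidden (parity).
(b)–(d): allowed.
(b)–(e): forbidden (ΔS).
(b)–(f): allowed.
(c)–(d): allowed.
(c)–(e): forbidden (ΔS).
(c)–(f): allowed.
(d)–(e): forbidden (parity, ΔS).
(d)–(f): forbidden (parity).
(e)–(f): forbidden (parity, ΔS, ΔJ).
Allowed pairs: 4 of 15.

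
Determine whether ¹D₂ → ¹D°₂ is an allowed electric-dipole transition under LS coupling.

Parity must change: even → odd — satisfied.
ΔS = 0: S: 0 → 0 — satisfied.
ΔL = 0, ±1 (not L=0↔0): L: 2 → 2, ΔL = +0 — satisfied.
ΔJ = 0, ±1 (not J=0↔0): J: 2 → 2, ΔJ = +0 — satisfied.
All four E1 rules are satisfied.

allowed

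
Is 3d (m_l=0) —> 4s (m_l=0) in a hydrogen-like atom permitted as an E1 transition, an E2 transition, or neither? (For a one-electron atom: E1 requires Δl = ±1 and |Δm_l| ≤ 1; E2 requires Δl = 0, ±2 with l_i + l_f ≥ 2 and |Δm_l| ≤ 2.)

E2

Δl = 0 − 2 = -2; l_i + l_f = 2.
Δm_l = +0.
E1 (Δl = ±1, |Δm_l| ≤ 1): not satisfied.
E2 (Δl = 0,±2, l_i+l_f ≥ 2, |Δm_l| ≤ 2): satisfied.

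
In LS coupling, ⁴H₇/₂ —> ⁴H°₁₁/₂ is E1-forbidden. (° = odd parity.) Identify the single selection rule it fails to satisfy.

Reading off the term symbols: S 3/2→3/2, L 5→5, J 7/2→11/2, parity even→odd.
Parity must change: even → odd — satisfied.
ΔS = 0: S: 3/2 → 3/2 — satisfied.
ΔL = 0, ±1 (not L=0↔0): L: 5 → 5, ΔL = +0 — satisfied.
ΔJ = 0, ±1 (not J=0↔0): J: 7/2 → 11/2, ΔJ = +2 — violated.

the ΔJ = 0, ±1 rule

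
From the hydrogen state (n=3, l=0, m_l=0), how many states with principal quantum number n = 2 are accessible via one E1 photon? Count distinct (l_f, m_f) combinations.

E1 requires Δl = ±1, so l_f ∈ {-1, 1}; with 0 ≤ l_f ≤ n_f−1 = 1, the allowed l_f values are {1}.
For l_f = 1: m_f ∈ {m_i−1, m_i, m_i+1} ∩ [−1, 1] = {-1, 0, 1} → 3 states.
Total: 3.

3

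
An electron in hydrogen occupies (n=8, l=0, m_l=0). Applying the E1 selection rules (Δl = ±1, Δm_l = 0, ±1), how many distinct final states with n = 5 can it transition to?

E1 requires Δl = ±1, so l_f ∈ {-1, 1}; with 0 ≤ l_f ≤ n_f−1 = 4, the allowed l_f values are {1}.
For l_f = 1: m_f ∈ {m_i−1, m_i, m_i+1} ∩ [−1, 1] = {-1, 0, 1} → 3 states.
Total: 3.

3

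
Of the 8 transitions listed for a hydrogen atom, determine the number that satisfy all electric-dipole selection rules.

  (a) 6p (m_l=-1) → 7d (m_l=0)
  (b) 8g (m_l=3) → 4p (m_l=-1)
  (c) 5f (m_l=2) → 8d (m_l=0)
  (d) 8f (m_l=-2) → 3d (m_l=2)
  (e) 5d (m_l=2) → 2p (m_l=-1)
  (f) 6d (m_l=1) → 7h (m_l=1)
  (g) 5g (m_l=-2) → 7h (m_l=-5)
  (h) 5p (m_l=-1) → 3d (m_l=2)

1

(a) allowed
(b) forbidden — Δl = -3 (E1 requires Δl = ±1); Δm_l = -4 (E1 requires Δm_l = 0, ±1)
(c) forbidden — Δm_l = -2 (E1 requires Δm_l = 0, ±1)
(d) forbidden — Δm_l = +4 (E1 requires Δm_l = 0, ±1)
(e) forbidden — Δm_l = -3 (E1 requires Δm_l = 0, ±1)
(f) forbidden — Δl = +3 (E1 requires Δl = ±1)
(g) forbidden — Δm_l = -3 (E1 requires Δm_l = 0, ±1)
(h) forbidden — Δm_l = +3 (E1 requires Δm_l = 0, ±1)
Total allowed: 1 of 8.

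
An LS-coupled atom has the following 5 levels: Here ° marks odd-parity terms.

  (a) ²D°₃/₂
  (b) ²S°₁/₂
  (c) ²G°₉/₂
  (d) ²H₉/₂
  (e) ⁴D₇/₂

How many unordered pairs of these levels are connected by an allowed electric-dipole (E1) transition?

(a)–(b): forbidden (parity, ΔL).
(a)–(c): forbidden (parity, ΔL, ΔJ).
(a)–(d): forbidden (ΔL, ΔJ).
(a)–(e): forbidden (ΔS, ΔJ).
(b)–(c): forbidden (parity, ΔL, ΔJ).
(b)–(d): forbidden (ΔL, ΔJ).
(b)–(e): forbidden (ΔS, ΔL, ΔJ).
(c)–(d): allowed.
(c)–(e): forbidden (ΔS, ΔL).
(d)–(e): forbidden (parity, ΔS, ΔL).
Allowed pairs: 1 of 10.

1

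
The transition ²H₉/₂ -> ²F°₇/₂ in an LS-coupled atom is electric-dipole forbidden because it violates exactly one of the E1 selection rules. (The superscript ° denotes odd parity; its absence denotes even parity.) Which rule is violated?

Initial level: S=1/2, L=5, J=9/2, parity even. Final level: S=1/2, L=3, J=7/2, parity odd.
ΔS = 0: S: 1/2 → 1/2 — passes.
ΔL = 0, ±1 (not L=0↔0): L: 5 → 3, ΔL = -2 — fails.
Parity must change: even → odd — passes.
ΔJ = 0, ±1 (not J=0↔0): J: 9/2 → 7/2, ΔJ = -1 — passes.

the ΔL = 0, ±1 rule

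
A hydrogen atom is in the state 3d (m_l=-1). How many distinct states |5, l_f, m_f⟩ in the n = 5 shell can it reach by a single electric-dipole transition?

5

E1 requires Δl = ±1, so l_f ∈ {1, 3}; with 0 ≤ l_f ≤ n_f−1 = 4, the allowed l_f values are {1, 3}.
For l_f = 1: m_f ∈ {m_i−1, m_i, m_i+1} ∩ [−1, 1] = {-1, 0} → 2 states.
For l_f = 3: m_f ∈ {m_i−1, m_i, m_i+1} ∩ [−3, 3] = {-2, -1, 0} → 3 states.
Total: 5.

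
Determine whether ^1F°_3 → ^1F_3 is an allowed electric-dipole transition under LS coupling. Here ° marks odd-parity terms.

allowed

ΔJ = 0, ±1 (not J=0↔0): J: 3 → 3, ΔJ = +0 — passes.
Parity must change: odd → even — passes.
ΔS = 0: S: 0 → 0 — passes.
ΔL = 0, ±1 (not L=0↔0): L: 3 → 3, ΔL = +0 — passes.
All four E1 rules are satisfied.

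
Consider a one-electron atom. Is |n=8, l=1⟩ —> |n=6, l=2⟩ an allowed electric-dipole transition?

allowed

Initial l = 1, final l = 2, so Δl = +1. E1 requires Δl = ±1: satisfied.
All E1 selection rules are satisfied.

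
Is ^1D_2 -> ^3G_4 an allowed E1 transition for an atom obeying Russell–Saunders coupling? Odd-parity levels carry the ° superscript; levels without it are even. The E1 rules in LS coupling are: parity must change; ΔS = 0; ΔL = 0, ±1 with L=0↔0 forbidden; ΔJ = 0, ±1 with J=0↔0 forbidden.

forbidden

Initial level: S=0, L=2, J=2, parity even. Final level: S=1, L=4, J=4, parity even.
ΔJ = 0, ±1 (not J=0↔0): J: 2 → 4, ΔJ = +2 — violated.
Parity must change: even → even — violated.
ΔS = 0: S: 0 → 1 — violated.
ΔL = 0, ±1 (not L=0↔0): L: 2 → 4, ΔL = +2 — violated.
Rule(s) violated: parity, ΔS, ΔL, ΔJ.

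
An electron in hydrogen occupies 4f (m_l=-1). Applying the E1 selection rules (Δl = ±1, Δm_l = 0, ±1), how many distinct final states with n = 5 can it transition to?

6

E1 requires Δl = ±1, so l_f ∈ {2, 4}; with 0 ≤ l_f ≤ n_f−1 = 4, the allowed l_f values are {2, 4}.
For l_f = 2: m_f ∈ {m_i−1, m_i, m_i+1} ∩ [−2, 2] = {-2, -1, 0} → 3 states.
For l_f = 4: m_f ∈ {m_i−1, m_i, m_i+1} ∩ [−4, 4] = {-2, -1, 0} → 3 states.
Total: 6.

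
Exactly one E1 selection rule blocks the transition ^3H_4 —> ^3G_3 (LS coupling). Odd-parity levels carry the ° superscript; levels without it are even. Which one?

parity

Initial level: S=1, L=5, J=4, parity even. Final level: S=1, L=4, J=3, parity even.
ΔJ = 0, ±1 (not J=0↔0): J: 4 → 3, ΔJ = -1 — passes.
ΔS = 0: S: 1 → 1 — passes.
ΔL = 0, ±1 (not L=0↔0): L: 5 → 4, ΔL = -1 — passes.
Parity must change: even → even — fails.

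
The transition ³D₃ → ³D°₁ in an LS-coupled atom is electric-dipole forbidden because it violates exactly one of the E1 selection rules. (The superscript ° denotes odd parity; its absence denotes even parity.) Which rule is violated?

the ΔJ = 0, ±1 rule

Initial level: S=1, L=2, J=3, parity even. Final level: S=1, L=2, J=1, parity odd.
ΔS = 0: S: 1 → 1 — ✓.
ΔL = 0, ±1 (not L=0↔0): L: 2 → 2, ΔL = +0 — ✓.
ΔJ = 0, ±1 (not J=0↔0): J: 3 → 1, ΔJ = -2 — ✗.
Parity must change: even → odd — ✓.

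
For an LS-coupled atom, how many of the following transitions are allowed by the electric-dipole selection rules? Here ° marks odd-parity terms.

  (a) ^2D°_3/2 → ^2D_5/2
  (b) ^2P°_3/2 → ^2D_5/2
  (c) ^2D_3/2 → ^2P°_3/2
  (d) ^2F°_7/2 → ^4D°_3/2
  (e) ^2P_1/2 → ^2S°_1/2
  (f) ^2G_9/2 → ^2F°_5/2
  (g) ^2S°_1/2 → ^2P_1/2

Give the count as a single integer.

5

(a) allowed
(b) allowed
(c) allowed
(d) forbidden (parity, ΔS, ΔJ fail)
(e) allowed
(f) forbidden (ΔJ fails)
(g) allowed
Total allowed: 5 of 7.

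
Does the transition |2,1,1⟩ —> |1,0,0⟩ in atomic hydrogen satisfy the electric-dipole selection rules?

l: 1 → 0 (Δl = -1). Δl = ±1 satisfied.
m_l: 1 → 0 (Δm_l = -1). |Δm_l| ≤ 1 satisfied.
All E1 selection rules are satisfied.

allowed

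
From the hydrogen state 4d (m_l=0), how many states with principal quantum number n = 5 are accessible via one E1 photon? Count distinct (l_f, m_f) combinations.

E1 requires Δl = ±1, so l_f ∈ {1, 3}; with 0 ≤ l_f ≤ n_f−1 = 4, the allowed l_f values are {1, 3}.
For l_f = 1: m_f ∈ {m_i−1, m_i, m_i+1} ∩ [−1, 1] = {-1, 0, 1} → 3 states.
For l_f = 3: m_f ∈ {m_i−1, m_i, m_i+1} ∩ [−3, 3] = {-1, 0, 1} → 3 states.
Total: 6.

6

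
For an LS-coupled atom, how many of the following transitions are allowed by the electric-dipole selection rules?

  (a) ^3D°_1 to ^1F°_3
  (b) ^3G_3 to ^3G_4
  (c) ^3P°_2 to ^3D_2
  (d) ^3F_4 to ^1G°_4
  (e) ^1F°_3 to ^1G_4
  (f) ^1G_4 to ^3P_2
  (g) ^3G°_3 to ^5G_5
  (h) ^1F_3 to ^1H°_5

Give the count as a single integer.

(a) forbidden (parity, ΔS, ΔJ fail)
(b) forbidden (parity fails)
(c) allowed
(d) forbidden (ΔS fails)
(e) allowed
(f) forbidden (parity, ΔS, ΔL, ΔJ fail)
(g) forbidden (ΔS, ΔJ fail)
(h) forbidden (ΔL, ΔJ fail)
Total allowed: 2 of 8.

2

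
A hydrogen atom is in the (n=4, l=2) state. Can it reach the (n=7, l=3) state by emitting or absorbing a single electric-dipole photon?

allowed

Δl = 3 − 2 = +1; the E1 rule Δl = ±1 is satisfied.
All E1 selection rules are satisfied.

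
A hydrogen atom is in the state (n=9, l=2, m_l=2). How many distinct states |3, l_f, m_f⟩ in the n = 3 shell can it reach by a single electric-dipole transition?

1

E1 requires Δl = ±1, so l_f ∈ {1, 3}; with 0 ≤ l_f ≤ n_f−1 = 2, the allowed l_f values are {1}.
For l_f = 1: m_f ∈ {m_i−1, m_i, m_i+1} ∩ [−1, 1] = {1} → 1 state.
Total: 1.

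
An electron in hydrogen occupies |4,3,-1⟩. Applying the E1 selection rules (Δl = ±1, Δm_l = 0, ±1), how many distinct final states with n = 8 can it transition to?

6

E1 requires Δl = ±1, so l_f ∈ {2, 4}; with 0 ≤ l_f ≤ n_f−1 = 7, the allowed l_f values are {2, 4}.
For l_f = 2: m_f ∈ {m_i−1, m_i, m_i+1} ∩ [−2, 2] = {-2, -1, 0} → 3 states.
For l_f = 4: m_f ∈ {m_i−1, m_i, m_i+1} ∩ [−4, 4] = {-2, -1, 0} → 3 states.
Total: 6.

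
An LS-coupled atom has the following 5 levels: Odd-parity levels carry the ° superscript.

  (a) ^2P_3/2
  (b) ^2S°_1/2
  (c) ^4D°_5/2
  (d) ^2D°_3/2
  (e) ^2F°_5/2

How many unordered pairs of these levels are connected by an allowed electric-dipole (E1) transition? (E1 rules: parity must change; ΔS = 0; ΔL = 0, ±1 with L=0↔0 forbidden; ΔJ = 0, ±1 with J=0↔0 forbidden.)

(a)–(b): allowed.
(a)–(c): forbidden (ΔS).
(a)–(d): allowed.
(a)–(e): forbidden (ΔL).
(b)–(c): forbidden (parity, ΔS, ΔL, ΔJ).
(b)–(d): forbidden (parity, ΔL).
(b)–(e): forbidden (parity, ΔL, ΔJ).
(c)–(d): forbidden (parity, ΔS).
(c)–(e): forbidden (parity, ΔS).
(d)–(e): forbidden (parity).
Allowed pairs: 2 of 10.

2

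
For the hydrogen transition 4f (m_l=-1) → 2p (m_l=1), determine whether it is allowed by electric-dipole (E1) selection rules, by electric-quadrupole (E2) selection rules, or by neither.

Δl = 1 − 3 = -2; l_i + l_f = 4.
Δm_l = +2.
E1 (Δl = ±1, |Δm_l| ≤ 1): not satisfied.
E2 (Δl = 0,±2, l_i+l_f ≥ 2, |Δm_l| ≤ 2): satisfied.

E2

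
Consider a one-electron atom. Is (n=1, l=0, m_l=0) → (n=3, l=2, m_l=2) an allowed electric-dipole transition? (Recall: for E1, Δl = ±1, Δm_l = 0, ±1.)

l: 0 → 2 (Δl = +2). Δl = ±1 fails.
Δm_l = 2 − (0) = +2. E1 requires Δm_l = 0, ±1: fails.
The transition is electric-dipole forbidden.

forbidden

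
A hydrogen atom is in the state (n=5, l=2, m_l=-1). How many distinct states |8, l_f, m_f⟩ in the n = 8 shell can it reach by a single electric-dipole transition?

E1 requires Δl = ±1, so l_f ∈ {1, 3}; with 0 ≤ l_f ≤ n_f−1 = 7, the allowed l_f values are {1, 3}.
For l_f = 1: m_f ∈ {m_i−1, m_i, m_i+1} ∩ [−1, 1] = {-1, 0} → 2 states.
For l_f = 3: m_f ∈ {m_i−1, m_i, m_i+1} ∩ [−3, 3] = {-2, -1, 0} → 3 states.
Total: 5.

5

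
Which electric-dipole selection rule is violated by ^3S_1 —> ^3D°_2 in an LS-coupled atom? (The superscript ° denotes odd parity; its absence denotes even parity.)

Reading off the term symbols: S 1→1, L 0→2, J 1→2, parity even→odd.
Parity must change: even → odd — passes.
ΔS = 0: S: 1 → 1 — passes.
ΔL = 0, ±1 (not L=0↔0): L: 0 → 2, ΔL = +2 — fails.
ΔJ = 0, ±1 (not J=0↔0): J: 1 → 2, ΔJ = +1 — passes.

the ΔL = 0, ±1 rule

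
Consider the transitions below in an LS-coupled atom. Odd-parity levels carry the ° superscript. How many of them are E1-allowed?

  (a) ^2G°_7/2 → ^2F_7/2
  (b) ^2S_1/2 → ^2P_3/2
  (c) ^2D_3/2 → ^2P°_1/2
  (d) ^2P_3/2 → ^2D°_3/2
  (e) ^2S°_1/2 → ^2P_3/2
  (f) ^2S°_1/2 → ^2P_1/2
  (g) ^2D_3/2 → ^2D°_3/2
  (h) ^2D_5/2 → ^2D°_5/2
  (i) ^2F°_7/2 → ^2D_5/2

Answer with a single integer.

8

(a) allowed
(b) forbidden (parity fails)
(c) allowed
(d) allowed
(e) allowed
(f) allowed
(g) allowed
(h) allowed
(i) allowed
Total allowed: 8 of 9.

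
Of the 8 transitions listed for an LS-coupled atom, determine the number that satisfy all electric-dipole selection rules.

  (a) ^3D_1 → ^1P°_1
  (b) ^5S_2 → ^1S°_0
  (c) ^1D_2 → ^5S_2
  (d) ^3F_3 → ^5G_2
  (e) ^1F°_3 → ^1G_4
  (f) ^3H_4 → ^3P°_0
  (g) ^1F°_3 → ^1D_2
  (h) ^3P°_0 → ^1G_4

(a) forbidden (ΔS fails)
(b) forbidden (ΔS, ΔL, ΔJ fail)
(c) forbidden (parity, ΔS, ΔL fail)
(d) forbidden (parity, ΔS fail)
(e) allowed
(f) forbidden (ΔL, ΔJ fail)
(g) allowed
(h) forbidden (ΔS, ΔL, ΔJ fail)
Total allowed: 2 of 8.

2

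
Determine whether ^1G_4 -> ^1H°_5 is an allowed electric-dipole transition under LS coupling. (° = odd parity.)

Initial level: S=0, L=4, J=4, parity even. Final level: S=0, L=5, J=5, parity odd.
Parity must change: even → odd — satisfied.
ΔS = 0: S: 0 → 0 — satisfied.
ΔL = 0, ±1 (not L=0↔0): L: 4 → 5, ΔL = +1 — satisfied.
ΔJ = 0, ±1 (not J=0↔0): J: 4 → 5, ΔJ = +1 — satisfied.
All four E1 rules are satisfied.

allowed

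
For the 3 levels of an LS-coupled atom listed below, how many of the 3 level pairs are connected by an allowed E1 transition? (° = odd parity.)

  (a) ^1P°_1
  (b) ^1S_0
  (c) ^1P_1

(a)–(b): allowed.
(a)–(c): allowed.
(b)–(c): forbidden (parity).
Allowed pairs: 2 of 3.

2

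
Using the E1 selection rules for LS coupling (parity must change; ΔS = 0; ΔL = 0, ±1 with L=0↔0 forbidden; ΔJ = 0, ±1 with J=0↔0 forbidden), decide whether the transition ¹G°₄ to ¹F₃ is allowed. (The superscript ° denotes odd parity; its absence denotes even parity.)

allowed

Initial level: S=0, L=4, J=4, parity odd. Final level: S=0, L=3, J=3, parity even.
ΔJ = 0, ±1 (not J=0↔0): J: 4 → 3, ΔJ = -1 — satisfied.
ΔS = 0: S: 0 → 0 — satisfied.
ΔL = 0, ±1 (not L=0↔0): L: 4 → 3, ΔL = -1 — satisfied.
Parity must change: odd → even — satisfied.
All four E1 rules are satisfied.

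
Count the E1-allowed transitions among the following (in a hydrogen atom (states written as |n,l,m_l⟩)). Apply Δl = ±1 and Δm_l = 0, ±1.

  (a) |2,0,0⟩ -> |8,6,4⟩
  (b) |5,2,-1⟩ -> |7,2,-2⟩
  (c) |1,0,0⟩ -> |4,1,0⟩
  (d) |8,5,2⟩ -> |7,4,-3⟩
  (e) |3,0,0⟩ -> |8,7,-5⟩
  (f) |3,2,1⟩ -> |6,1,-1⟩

(a) forbidden — Δl = +6 (E1 requires Δl = ±1); Δm_l = +4 (E1 requires Δm_l = 0, ±1)
(b) forbidden — Δl = +0 (E1 requires Δl = ±1)
(c) allowed
(d) forbidden — Δm_l = -5 (E1 requires Δm_l = 0, ±1)
(e) forbidden — Δl = +7 (E1 requires Δl = ±1); Δm_l = -5 (E1 requires Δm_l = 0, ±1)
(f) forbidden — Δm_l = -2 (E1 requires Δm_l = 0, ±1)
Total allowed: 1 of 6.

1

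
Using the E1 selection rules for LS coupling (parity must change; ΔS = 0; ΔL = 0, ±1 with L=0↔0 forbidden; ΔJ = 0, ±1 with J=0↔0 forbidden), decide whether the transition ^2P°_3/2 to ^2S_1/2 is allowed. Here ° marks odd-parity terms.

Parity must change: odd → even — satisfied.
ΔS = 0: S: 1/2 → 1/2 — satisfied.
ΔL = 0, ±1 (not L=0↔0): L: 1 → 0, ΔL = -1 — satisfied.
ΔJ = 0, ±1 (not J=0↔0): J: 3/2 → 1/2, ΔJ = -1 — satisfied.
All four E1 rules are satisfied.

allowed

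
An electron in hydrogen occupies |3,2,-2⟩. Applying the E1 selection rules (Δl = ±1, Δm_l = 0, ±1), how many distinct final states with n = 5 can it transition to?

E1 requires Δl = ±1, so l_f ∈ {1, 3}; with 0 ≤ l_f ≤ n_f−1 = 4, the allowed l_f values are {1, 3}.
For l_f = 1: m_f ∈ {m_i−1, m_i, m_i+1} ∩ [−1, 1] = {-1} → 1 state.
For l_f = 3: m_f ∈ {m_i−1, m_i, m_i+1} ∩ [−3, 3] = {-3, -2, -1} → 3 states.
Total: 4.

4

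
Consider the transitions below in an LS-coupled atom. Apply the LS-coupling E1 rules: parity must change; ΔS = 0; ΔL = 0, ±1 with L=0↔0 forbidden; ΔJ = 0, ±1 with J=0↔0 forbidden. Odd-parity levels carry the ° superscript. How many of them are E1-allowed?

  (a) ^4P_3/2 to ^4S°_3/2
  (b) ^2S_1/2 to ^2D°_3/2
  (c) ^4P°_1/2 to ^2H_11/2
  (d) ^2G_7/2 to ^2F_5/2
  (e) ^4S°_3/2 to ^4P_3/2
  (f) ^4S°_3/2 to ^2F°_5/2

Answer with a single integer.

(a) allowed
(b) forbidden (ΔL fails)
(c) forbidden (ΔS, ΔL, ΔJ fail)
(d) forbidden (parity fails)
(e) allowed
(f) forbidden (parity, ΔS, ΔL fail)
Total allowed: 2 of 6.

2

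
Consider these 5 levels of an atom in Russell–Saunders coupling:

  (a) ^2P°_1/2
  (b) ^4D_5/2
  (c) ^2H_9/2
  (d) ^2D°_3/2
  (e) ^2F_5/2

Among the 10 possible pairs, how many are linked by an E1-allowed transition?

(a)–(b): forbidden (ΔS, ΔJ).
(a)–(c): forbidden (ΔL, ΔJ).
(a)–(d): forbidden (parity).
(a)–(e): forbidden (ΔL, ΔJ).
(b)–(c): forbidden (parity, ΔS, ΔL, ΔJ).
(b)–(d): forbidden (ΔS).
(b)–(e): forbidden (parity, ΔS).
(c)–(d): forbidden (ΔL, ΔJ).
(c)–(e): forbidden (parity, ΔL, ΔJ).
(d)–(e): allowed.
Allowed pairs: 1 of 10.

1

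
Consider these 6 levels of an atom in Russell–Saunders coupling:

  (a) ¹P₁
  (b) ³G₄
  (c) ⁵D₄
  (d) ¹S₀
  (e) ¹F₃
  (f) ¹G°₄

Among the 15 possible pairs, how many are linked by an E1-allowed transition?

(a)–(b): forbidden (parity, ΔS, ΔL, ΔJ).
(a)–(c): forbidden (parity, ΔS, ΔJ).
(a)–(d): forbidden (parity).
(a)–(e): forbidden (parity, ΔL, ΔJ).
(a)–(f): forbidden (ΔL, ΔJ).
(b)–(c): forbidden (parity, ΔS, ΔL).
(b)–(d): forbidden (parity, ΔS, ΔL, ΔJ).
(b)–(e): forbidden (parity, ΔS).
(b)–(f): forbidden (ΔS).
(c)–(d): forbidden (parity, ΔS, ΔL, ΔJ).
(c)–(e): forbidden (parity, ΔS).
(c)–(f): forbidden (ΔS, ΔL).
(d)–(e): forbidden (parity, ΔL, ΔJ).
(d)–(f): forbidden (ΔL, ΔJ).
(e)–(f): allowed.
Allowed pairs: 1 of 15.

1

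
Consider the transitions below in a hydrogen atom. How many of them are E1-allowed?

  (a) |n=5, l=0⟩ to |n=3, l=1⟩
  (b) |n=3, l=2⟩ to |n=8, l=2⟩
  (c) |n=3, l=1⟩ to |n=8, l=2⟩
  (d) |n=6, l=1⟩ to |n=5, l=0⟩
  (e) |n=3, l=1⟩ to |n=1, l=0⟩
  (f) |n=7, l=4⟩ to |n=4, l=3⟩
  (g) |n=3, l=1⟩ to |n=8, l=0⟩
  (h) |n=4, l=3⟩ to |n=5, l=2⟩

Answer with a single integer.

(a) allowed
(b) forbidden — Δl = +0 (E1 requires Δl = ±1)
(c) allowed
(d) allowed
(e) allowed
(f) allowed
(g) allowed
(h) allowed
Total allowed: 7 of 8.

7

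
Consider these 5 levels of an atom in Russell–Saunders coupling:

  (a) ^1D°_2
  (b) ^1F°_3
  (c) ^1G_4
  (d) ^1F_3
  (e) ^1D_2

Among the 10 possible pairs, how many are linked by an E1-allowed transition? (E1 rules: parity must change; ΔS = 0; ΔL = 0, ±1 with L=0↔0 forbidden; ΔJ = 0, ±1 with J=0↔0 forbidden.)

(a)–(b): forbidden (parity).
(a)–(c): forbidden (ΔL, ΔJ).
(a)–(d): allowed.
(a)–(e): allowed.
(b)–(c): allowed.
(b)–(d): allowed.
(b)–(e): allowed.
(c)–(d): forbidden (parity).
(c)–(e): forbidden (parity, ΔL, ΔJ).
(d)–(e): forbidden (parity).
Allowed pairs: 5 of 10.

5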